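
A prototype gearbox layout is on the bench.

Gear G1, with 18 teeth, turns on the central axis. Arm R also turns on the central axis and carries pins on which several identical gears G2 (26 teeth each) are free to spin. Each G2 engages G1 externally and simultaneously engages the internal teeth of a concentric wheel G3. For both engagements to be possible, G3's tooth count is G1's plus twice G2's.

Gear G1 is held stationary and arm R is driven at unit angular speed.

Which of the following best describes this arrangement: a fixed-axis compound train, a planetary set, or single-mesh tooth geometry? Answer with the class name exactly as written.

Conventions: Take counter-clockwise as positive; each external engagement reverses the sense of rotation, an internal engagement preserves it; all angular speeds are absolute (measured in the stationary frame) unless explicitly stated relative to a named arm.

planetary set

recognized (axles ride arm R): planetary set, 18/26/70 teeth
classification: planetary set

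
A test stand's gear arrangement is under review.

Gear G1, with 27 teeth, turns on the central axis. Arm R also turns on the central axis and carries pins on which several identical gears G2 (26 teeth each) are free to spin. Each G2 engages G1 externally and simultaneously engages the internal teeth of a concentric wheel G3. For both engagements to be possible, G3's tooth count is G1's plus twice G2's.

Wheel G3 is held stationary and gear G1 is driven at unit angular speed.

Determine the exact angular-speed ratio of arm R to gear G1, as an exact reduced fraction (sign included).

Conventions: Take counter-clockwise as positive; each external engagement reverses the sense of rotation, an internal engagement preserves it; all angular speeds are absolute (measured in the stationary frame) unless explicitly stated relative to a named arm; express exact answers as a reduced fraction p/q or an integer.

class = planetary set [G3 = 27+2·26 = 79; Willis about the carrier]
ring teeth: 27 + 2·26 = 79
27(ω_sun−ω_arm) = −79(ω_ring−ω_arm),  ω_ring = 0, ω_sun = 1
27(1−ω_arm) = −79(0−ω_arm)  ⇒  106·ω_arm = 27  ⇒  ω_arm = 27/106
ω_out/ω_in = 27/106

27/106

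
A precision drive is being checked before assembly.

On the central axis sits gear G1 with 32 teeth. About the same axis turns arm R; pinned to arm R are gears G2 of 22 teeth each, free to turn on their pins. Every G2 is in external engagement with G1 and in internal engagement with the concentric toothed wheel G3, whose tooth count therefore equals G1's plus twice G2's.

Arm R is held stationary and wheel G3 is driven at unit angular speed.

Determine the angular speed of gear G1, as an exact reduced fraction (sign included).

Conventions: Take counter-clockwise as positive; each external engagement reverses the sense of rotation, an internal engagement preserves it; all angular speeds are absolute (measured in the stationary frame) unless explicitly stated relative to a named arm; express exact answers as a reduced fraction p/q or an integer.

-19/8

topology: planetary set — G1 32T / G2 22T / G3 76T, arm = carrier (Willis)
ring teeth: 32 + 2·22 = 76
32(ω_sun−ω_arm) = −76(ω_ring−ω_arm),  ω_arm = 0, ω_ring = 1
ω_sun = 0 − (76/32)(1−0) = -19/8
exact speed ratio = -19/8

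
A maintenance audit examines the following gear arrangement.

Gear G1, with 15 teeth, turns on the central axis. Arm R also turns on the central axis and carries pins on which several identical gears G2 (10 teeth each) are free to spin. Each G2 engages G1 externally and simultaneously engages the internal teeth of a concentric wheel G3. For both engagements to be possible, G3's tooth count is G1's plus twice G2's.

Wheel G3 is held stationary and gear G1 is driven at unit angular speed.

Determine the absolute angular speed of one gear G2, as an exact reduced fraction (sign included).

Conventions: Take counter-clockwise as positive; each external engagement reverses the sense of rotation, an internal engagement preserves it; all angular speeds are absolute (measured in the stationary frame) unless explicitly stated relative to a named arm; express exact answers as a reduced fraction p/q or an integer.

-3/4

class = planetary set [G3 = 15+2·10 = 35; Willis about the carrier]
ring teeth: 15 + 2·10 = 35
15(ω_sun−ω_arm) = −35(ω_ring−ω_arm),  ω_ring = 0, ω_sun = 1
15(1−ω_arm) = −35(0−ω_arm)  ⇒  50·ω_arm = 15  ⇒  ω_arm = 3/10
sun–planet mesh: 15·(1−3/10) = −10·(ω_p−ω_arm)  ⇒  ω_p−ω_arm = -21/20
ω_p = 3/10 − 21/20 = -3/4
exact speed ratio = -3/4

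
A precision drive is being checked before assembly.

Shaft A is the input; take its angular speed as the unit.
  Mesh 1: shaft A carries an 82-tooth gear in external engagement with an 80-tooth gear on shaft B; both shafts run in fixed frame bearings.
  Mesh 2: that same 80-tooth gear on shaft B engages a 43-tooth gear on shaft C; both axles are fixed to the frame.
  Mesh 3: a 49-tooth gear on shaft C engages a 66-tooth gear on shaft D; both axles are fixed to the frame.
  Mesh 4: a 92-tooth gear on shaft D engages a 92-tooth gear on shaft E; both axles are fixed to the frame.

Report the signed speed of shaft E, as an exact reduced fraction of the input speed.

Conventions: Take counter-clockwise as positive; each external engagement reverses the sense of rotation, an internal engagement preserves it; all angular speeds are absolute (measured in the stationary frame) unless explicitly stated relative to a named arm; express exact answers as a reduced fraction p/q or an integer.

2009/1419

4-mesh fixed-axis compound train (all bearings frame-fixed)
mesh 1 [82T→80T]: |ω|/ω_in = 1×82/80 = 41/40, sense flips to −
mesh 2 [80T→43T]: |ω|/ω_in = (41/40)×80/43 = 82/43, sense flips to +
mesh 3 [49T→66T]: |ω|/ω_in = (82/43)×49/66 = 2009/1419, sense flips to −
mesh 4 [92T→92T]: |ω|/ω_in = (2009/1419)×92/92 = 2009/1419, sense flips to +
signed output speed (× input speed) = 2009/1419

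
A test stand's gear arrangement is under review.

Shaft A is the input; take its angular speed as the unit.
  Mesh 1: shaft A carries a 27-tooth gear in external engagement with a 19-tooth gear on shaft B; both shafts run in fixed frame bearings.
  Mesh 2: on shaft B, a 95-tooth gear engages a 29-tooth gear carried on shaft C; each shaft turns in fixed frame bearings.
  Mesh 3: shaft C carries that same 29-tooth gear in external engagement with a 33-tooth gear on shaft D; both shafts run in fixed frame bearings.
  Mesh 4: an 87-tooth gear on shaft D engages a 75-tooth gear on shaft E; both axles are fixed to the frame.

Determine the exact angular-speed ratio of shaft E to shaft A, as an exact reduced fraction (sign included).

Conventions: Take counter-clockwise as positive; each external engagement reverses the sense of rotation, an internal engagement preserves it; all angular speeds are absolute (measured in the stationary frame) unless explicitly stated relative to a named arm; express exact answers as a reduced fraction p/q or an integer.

class = fixed-axis compound train [4 meshes; 4 ratios multiply, 4 sense flips]
mesh 1 [27T→19T]: running ratio 27/19, sense −
mesh 2 [95T→29T]: running ratio 135/29, sense +
mesh 3 [29T→33T]: running ratio 45/11, sense −
mesh 4 [87T→75T]: running ratio 261/55, sense +
ω_out/ω_in = 261/55

261/55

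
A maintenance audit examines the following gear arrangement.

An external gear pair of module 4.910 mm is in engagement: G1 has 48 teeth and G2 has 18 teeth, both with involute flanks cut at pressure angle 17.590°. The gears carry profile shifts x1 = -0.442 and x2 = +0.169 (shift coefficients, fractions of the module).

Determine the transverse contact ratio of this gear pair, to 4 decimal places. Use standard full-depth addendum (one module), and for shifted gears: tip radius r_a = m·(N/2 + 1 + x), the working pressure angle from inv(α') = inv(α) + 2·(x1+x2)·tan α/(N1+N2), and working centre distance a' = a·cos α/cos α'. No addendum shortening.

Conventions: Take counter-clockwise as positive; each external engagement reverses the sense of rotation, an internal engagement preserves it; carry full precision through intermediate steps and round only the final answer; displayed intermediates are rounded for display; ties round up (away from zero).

single-mesh involute tooth geometry (48T engaging 18T at module 4.910)
base radii: r_b1 = 112.330205, r_b2 = 42.123827
tip radii: r_a1 = 120.579780, r_a2 = 49.929790
inv(α') = inv(17.590°) + 2·(-0.442+0.169)·tan α/(48+18) = 0.00740051  ⇒  α' = 15.93548°
a' = a·cos α / cos α' = 162.0300·cos 17.590°/cos 15.93548° = 160.626680
action lengths: √(r_a1²−r_b1²) = 43.833872, √(r_a2²−r_b2²) = 26.806102
base pitch p_b = π·m·cos α = 14.703990
CR = (43.833872 + 26.806102 − 160.626680·sin 15.93548°)/14.703990 = 1.804895
contact ratio ≈ 1.8049

1.8049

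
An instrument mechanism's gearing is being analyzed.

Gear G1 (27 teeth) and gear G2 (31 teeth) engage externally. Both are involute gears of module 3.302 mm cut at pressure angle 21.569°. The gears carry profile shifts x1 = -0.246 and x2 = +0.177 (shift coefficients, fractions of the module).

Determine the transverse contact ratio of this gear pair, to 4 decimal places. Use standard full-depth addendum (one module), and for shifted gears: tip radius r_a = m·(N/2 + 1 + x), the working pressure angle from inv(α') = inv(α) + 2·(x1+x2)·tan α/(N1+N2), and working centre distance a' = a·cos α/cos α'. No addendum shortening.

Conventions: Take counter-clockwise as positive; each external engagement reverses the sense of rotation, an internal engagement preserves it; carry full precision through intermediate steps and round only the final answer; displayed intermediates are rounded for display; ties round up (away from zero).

1.5971

topology: single-mesh involute geometry — m = 3.302, 27T/31T pair
base radii: r_b1 = 41.455519, r_b2 = 47.597077
tip radii: r_a1 = 47.066708, r_a2 = 55.067454
inv(α') = inv(21.569°) + 2·(-0.246+0.177)·tan α/(27+31) = 0.01791166  ⇒  α' = 21.21789°
a' = a·cos α / cos α' = 95.7580·cos 21.569°/cos 21.21789° = 95.528387
action lengths: √(r_a1²−r_b1²) = 22.287103, √(r_a2²−r_b2²) = 27.693731
base pitch p_b = π·m·cos α = 9.647137
CR = (22.287103 + 27.693731 − 95.528387·sin 21.21789°)/9.647137 = 1.597117
contact ratio ≈ 1.5971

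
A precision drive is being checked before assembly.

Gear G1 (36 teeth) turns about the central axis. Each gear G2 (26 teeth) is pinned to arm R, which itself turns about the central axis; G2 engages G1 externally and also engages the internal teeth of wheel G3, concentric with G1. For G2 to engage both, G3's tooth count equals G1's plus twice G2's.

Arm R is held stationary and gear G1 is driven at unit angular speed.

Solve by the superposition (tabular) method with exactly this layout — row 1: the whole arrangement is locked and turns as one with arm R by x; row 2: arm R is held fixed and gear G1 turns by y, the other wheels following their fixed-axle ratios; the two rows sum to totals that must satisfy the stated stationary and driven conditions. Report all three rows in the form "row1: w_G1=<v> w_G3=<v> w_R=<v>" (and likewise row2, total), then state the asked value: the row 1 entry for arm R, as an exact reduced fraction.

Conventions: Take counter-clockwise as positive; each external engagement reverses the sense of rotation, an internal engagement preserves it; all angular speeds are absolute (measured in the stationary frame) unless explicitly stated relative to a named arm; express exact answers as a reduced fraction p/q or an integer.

topology: planetary set — G1 36T / G2 26T / G3 88T, arm = carrier (Willis)
superposition row 1 [locked train]: every member turns x
superposition row 2 [arm held]: sun y, ring −(36/88)·y, arm 0
boundary: total ω_arm = x = 0 and total ω_sun = x + y = 1  ⇒  y = 1, x = 0
row 2 ring = −(36/88)·1 = -9/22
totals (row 1 + row 2): sun 0 + 1 = 1, ring 0 + (-9/22) = -9/22, arm 0 + 0 = 0
asked cell (row1, arm) = 0

row1: w_G1=0 w_G3=0 w_R=0
row2: w_G1=1 w_G3=-9/22 w_R=0
total: w_G1=1 w_G3=-9/22 w_R=0
asked value: 0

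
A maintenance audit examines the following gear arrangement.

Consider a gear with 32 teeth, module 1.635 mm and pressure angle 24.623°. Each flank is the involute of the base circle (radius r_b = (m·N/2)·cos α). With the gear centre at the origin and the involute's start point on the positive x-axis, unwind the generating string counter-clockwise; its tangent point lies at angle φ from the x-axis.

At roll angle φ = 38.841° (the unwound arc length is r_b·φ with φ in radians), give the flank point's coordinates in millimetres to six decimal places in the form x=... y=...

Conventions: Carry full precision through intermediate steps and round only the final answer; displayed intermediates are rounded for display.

recognized (one wheel, involute flank): single-mesh tooth geometry, m = 1.635, N = 32
pitch radius r_p = m·N/2 = 1.635·32/2 = 26.160000
base radius r_b = r_p·cos α = 26.160000·cos 24.623° = 23.781243
roll angle φ = 38.841° = 0.67790333 rad
x = r_b·(cos φ + φ·sin φ) = 28.633666
y = r_b·(sin φ − φ·cos φ) = 2.357901

x=28.633666 y=2.357901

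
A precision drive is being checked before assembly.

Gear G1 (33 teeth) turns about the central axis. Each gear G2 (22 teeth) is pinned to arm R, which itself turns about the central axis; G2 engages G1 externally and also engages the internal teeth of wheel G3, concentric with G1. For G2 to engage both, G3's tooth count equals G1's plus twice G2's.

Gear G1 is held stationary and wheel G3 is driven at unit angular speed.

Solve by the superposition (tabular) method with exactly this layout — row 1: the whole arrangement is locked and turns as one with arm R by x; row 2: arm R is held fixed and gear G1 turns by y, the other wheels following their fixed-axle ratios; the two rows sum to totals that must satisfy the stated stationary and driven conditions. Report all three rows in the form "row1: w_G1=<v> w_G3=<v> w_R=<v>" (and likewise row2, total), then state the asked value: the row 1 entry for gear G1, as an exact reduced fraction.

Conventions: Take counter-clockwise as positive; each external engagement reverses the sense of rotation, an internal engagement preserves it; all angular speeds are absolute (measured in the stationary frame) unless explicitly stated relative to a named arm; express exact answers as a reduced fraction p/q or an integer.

topology: planetary set — G1 33T / G2 22T / G3 77T, arm = carrier (Willis)
row 1 — lock + rotate with arm: ω_sun = ω_ring = ω_arm = x
row 2: sun turns y, ring = −(33/77)·y, arm 0
boundary: total ω_sun = x + y = 0 and total ω_ring = x − (33/77)·y = 1  ⇒  y = -7/10, x = 7/10
row 2 ring = −(33/77)·(-7/10) = 3/10
totals (row 1 + row 2): sun 7/10 + (-7/10) = 0, ring 7/10 + 3/10 = 1, arm 7/10 + 0 = 7/10
asked cell (row1, sun) = 7/10

row1: w_G1=7/10 w_G3=7/10 w_R=7/10
row2: w_G1=-7/10 w_G3=3/10 w_R=0
total: w_G1=0 w_G3=1 w_R=7/10
asked value: 7/10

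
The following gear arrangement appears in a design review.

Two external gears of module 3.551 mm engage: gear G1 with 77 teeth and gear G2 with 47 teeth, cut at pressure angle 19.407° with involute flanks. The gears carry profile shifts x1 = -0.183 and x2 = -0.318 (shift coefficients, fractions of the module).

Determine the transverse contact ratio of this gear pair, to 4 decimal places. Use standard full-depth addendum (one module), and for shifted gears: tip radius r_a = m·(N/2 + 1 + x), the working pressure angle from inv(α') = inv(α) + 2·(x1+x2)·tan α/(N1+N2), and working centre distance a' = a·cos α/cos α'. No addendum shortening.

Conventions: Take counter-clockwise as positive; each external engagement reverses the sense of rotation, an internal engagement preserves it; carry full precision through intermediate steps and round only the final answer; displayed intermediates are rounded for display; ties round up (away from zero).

recognized (one external pair, fixed centres): single-mesh tooth geometry, m = 3.551, N1 = 77, N2 = 47
base radii: r_b1 = 128.945722, r_b2 = 78.707129
tip radii: r_a1 = 139.614667, r_a2 = 85.870282
inv(α') = inv(19.407°) + 2·(-0.183-0.318)·tan α/(77+47) = 0.01073012  ⇒  α' = 17.98353°
a' = a·cos α / cos α' = 220.1620·cos 19.407°/cos 17.98353° = 218.318750
action lengths: √(r_a1²−r_b1²) = 53.528087, √(r_a2²−r_b2²) = 34.335014
base pitch p_b = π·m·cos α = 10.521946
CR = (53.528087 + 34.335014 − 218.318750·sin 17.98353°)/10.521946 = 1.944372
contact ratio ≈ 1.9444

1.9444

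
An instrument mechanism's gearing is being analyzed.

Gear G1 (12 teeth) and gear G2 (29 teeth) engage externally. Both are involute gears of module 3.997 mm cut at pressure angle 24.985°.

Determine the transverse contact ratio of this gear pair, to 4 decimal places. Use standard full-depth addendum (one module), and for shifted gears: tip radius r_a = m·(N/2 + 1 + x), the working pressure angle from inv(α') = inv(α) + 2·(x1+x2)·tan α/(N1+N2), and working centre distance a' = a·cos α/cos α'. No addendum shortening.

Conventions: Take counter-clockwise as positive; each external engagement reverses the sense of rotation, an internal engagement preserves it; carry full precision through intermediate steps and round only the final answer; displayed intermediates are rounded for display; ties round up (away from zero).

topology: single-mesh involute geometry — m = 3.997, 12T/29T pair
base radii: r_b1 = 21.737726, r_b2 = 52.532838
tip radii: r_a1 = 27.979000, r_a2 = 61.953500
no profile shift: α' = α, a' = a
action lengths: √(r_a1²−r_b1²) = 17.615212, √(r_a2²−r_b2²) = 32.841089
base pitch p_b = π·m·cos α = 11.381847
CR = (17.615212 + 32.841089 − 81.938500·sin 24.98500°)/11.381847 = 1.392308
contact ratio ≈ 1.3923

1.3923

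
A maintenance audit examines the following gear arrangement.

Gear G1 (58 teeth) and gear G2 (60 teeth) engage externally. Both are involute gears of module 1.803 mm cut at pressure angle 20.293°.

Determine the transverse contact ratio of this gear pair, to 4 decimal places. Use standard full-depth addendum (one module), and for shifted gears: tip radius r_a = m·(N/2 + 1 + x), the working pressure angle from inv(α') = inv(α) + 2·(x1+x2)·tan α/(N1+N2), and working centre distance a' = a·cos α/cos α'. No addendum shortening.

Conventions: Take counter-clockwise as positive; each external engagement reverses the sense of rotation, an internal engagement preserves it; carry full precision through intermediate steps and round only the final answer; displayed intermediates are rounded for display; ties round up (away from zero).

1.7657

class = single-mesh tooth geometry [involute pair 58T × 60T, m = 1.803]
base radii: r_b1 = 49.041615, r_b2 = 50.732705
tip radii: r_a1 = 54.090000, r_a2 = 55.893000
no profile shift: α' = α, a' = a
action lengths: √(r_a1²−r_b1²) = 22.817715, √(r_a2²−r_b2²) = 23.456771
base pitch p_b = π·m·cos α = 5.312716
CR = (22.817715 + 23.456771 − 106.377000·sin 20.29300°)/5.312716 = 1.765707
contact ratio ≈ 1.7657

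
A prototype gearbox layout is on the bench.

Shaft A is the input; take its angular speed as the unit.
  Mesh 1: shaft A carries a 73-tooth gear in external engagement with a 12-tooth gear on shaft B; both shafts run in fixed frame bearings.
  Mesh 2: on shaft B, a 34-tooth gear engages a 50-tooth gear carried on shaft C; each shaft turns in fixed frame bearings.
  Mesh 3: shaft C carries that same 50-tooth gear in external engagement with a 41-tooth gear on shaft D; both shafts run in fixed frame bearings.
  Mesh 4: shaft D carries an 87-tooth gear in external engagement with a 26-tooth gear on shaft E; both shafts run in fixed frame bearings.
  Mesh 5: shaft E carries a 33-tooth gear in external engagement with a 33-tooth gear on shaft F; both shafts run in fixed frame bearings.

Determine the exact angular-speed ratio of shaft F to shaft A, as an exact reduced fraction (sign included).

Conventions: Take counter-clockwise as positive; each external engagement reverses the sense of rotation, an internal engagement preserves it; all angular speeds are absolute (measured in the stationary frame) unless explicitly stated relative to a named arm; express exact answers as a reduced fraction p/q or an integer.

-35989/2132

class = fixed-axis compound train [5 meshes; 5 ratios multiply, 5 sense flips]
mesh 1 [73T→12T]: running ratio 73/12, sense −
mesh 2 [34T→50T]: running ratio 1241/300, sense +
mesh 3 [50T→41T]: running ratio 1241/246, sense −
mesh 4 [87T→26T]: running ratio 35989/2132, sense +
mesh 5 [33T→33T]: running ratio 35989/2132, sense −
ω_out/ω_in = -35989/2132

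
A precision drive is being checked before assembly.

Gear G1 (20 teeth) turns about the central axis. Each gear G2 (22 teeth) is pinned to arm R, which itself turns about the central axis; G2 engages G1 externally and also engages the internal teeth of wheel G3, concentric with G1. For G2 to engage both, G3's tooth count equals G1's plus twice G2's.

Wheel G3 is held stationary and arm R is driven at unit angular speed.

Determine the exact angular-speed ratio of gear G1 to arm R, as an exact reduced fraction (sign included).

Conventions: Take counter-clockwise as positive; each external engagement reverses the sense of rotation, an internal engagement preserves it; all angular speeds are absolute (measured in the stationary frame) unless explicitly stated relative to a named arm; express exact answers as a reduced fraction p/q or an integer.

recognized (axles ride arm R): planetary set, 20/22/64 teeth
ring teeth: 20 + 2·22 = 64
20(ω_sun−ω_arm) = −64(ω_ring−ω_arm),  ω_ring = 0, ω_arm = 1
ω_sun = 1 − (64/20)(0−1) = 21/5
ω_out/ω_in = 21/5

21/5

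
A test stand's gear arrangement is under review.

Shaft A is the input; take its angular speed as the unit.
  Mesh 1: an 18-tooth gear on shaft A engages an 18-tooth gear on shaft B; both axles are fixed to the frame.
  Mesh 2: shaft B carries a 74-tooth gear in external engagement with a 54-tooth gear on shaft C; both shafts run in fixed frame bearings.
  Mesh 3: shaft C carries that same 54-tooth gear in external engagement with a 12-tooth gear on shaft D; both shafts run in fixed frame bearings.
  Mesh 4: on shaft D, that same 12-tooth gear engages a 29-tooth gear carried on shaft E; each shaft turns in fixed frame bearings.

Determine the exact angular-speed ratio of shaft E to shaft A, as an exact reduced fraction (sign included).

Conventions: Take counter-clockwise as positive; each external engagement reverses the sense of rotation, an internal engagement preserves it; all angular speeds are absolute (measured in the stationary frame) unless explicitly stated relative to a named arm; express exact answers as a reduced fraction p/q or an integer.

74/29

class = fixed-axis compound train [4 meshes; 4 ratios multiply, 4 sense flips]
mesh 1 [18T→18T]: running ratio 1, sense −
mesh 2 [74T→54T]: running ratio 37/27, sense +
mesh 3 [54T→12T]: running ratio 37/6, sense −
mesh 4 [12T→29T]: running ratio 74/29, sense +
ω_out/ω_in = 74/29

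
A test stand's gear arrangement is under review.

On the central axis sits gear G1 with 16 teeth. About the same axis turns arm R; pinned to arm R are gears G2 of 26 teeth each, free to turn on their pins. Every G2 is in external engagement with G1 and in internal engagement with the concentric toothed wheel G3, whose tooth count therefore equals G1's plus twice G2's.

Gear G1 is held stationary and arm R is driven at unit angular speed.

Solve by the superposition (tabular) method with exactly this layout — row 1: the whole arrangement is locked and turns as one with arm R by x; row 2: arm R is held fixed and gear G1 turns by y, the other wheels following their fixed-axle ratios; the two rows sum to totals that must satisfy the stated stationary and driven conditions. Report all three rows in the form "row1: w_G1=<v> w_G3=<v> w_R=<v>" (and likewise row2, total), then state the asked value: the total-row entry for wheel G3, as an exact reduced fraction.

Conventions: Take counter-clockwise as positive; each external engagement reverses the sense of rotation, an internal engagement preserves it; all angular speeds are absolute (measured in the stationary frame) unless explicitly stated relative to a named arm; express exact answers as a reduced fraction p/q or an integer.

planetary set (16T centre, 26T on arm, 68T internal) — Willis relation
row 1 (train locked, turned with arm): all members turn x
row 2: sun turns y, ring = −(16/68)·y, arm 0
boundary: total ω_sun = x + y = 0 and total ω_arm = x = 1  ⇒  y = -1, x = 1
row 2 ring = −(16/68)·(-1) = 4/17
totals (row 1 + row 2): sun 1 + (-1) = 0, ring 1 + 4/17 = 21/17, arm 1 + 0 = 1
asked cell (total, ring) = 21/17

row1: w_G1=1 w_G3=1 w_R=1
row2: w_G1=-1 w_G3=4/17 w_R=0
total: w_G1=0 w_G3=21/17 w_R=1
asked value: 21/17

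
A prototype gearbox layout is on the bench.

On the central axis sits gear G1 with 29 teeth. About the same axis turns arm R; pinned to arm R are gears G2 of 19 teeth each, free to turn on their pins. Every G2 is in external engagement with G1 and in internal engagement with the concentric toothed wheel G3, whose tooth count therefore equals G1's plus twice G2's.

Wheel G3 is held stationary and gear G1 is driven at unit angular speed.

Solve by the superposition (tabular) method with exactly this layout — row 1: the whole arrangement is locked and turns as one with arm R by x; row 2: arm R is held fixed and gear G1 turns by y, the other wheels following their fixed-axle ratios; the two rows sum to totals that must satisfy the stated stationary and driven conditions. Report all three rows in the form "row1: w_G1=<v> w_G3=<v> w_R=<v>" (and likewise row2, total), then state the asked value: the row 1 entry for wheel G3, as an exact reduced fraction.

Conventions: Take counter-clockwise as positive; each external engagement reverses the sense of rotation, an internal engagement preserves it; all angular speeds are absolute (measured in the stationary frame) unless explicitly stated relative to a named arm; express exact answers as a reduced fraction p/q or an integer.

row1: w_G1=29/96 w_G3=29/96 w_R=29/96
row2: w_G1=67/96 w_G3=-29/96 w_R=0
total: w_G1=1 w_G3=0 w_R=29/96
asked value: 29/96

recognized (axles ride arm R): planetary set, 29/19/67 teeth
row 1 (train locked, turned with arm): all members turn x
row 2 — arm fixed, fixed-axis ratios: sun y, ring −(29/67)·y, arm 0
boundary: total ω_ring = x − (29/67)·y = 0 and total ω_sun = x + y = 1  ⇒  y = 67/96, x = 29/96
row 2 ring = −(29/67)·67/96 = -29/96
totals (row 1 + row 2): sun 29/96 + 67/96 = 1, ring 29/96 + (-29/96) = 0, arm 29/96 + 0 = 29/96
asked cell (row1, ring) = 29/96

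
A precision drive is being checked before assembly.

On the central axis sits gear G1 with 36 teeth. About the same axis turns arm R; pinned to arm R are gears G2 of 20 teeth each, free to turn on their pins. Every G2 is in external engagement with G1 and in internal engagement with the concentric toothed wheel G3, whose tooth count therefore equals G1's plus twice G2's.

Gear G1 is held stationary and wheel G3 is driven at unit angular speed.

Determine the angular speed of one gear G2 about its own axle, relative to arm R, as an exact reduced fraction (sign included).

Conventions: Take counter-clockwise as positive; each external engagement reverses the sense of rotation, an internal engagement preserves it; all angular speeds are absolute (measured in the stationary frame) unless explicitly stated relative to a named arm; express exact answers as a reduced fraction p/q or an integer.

topology: planetary set — G1 36T / G2 20T / G3 76T, arm = carrier (Willis)
ring teeth: 36 + 2·20 = 76
36(ω_sun−ω_arm) = −76(ω_ring−ω_arm),  ω_sun = 0, ω_ring = 1
36(0−ω_arm) = −76(1−ω_arm)  ⇒  112·ω_arm = 76  ⇒  ω_arm = 19/28
sun–planet mesh: 36·(0−19/28) = −20·(ω_p−ω_arm)  ⇒  ω_p−ω_arm = 171/140
exact speed ratio = 171/140

171/140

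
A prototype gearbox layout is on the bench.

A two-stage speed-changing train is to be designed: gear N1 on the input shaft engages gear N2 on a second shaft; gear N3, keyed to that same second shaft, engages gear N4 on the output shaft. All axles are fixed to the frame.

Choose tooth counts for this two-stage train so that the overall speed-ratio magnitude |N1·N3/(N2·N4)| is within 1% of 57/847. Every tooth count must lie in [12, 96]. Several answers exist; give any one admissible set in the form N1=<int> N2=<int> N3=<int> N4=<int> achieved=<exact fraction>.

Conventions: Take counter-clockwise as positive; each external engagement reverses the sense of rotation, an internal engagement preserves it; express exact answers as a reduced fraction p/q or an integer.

N1=12 N2=44 N3=19 N4=77 achieved=57/847

design class (target 57/847): fixed-axis compound train
target = 57/847 in lowest terms: an exact hit needs N1·N3 = k·57 and N2·N4 = k·847 for one integer k, every count in [12, 96]; additionally prefer no 1:1 stage (N1 ≠ N2, N3 ≠ N4)
k = 1…3: no 1:1-free in-range split of k·57 and k·847 into factor pairs; take k = 4
k = 4: N1·N3 = 228 = 12·19, N2·N4 = 3388 = 44·77
achieved = 12·19/(44·77) = 57/847; |achieved − target| = 0 ≤ 57/84700 ✓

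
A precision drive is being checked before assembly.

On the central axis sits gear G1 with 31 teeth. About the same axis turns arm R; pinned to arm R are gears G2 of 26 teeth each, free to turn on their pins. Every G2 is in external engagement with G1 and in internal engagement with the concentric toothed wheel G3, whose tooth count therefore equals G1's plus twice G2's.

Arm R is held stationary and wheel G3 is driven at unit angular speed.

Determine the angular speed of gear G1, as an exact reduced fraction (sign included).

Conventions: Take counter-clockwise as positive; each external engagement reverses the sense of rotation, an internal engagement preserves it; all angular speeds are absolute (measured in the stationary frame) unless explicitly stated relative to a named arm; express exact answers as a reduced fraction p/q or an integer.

-83/31

topology: planetary set — G1 31T / G2 26T / G3 83T, arm = carrier (Willis)
ring teeth: 31 + 2·26 = 83
31(ω_sun−ω_arm) = −83(ω_ring−ω_arm),  ω_arm = 0, ω_ring = 1
ω_sun = 0 − (83/31)(1−0) = -83/31
exact speed ratio = -83/31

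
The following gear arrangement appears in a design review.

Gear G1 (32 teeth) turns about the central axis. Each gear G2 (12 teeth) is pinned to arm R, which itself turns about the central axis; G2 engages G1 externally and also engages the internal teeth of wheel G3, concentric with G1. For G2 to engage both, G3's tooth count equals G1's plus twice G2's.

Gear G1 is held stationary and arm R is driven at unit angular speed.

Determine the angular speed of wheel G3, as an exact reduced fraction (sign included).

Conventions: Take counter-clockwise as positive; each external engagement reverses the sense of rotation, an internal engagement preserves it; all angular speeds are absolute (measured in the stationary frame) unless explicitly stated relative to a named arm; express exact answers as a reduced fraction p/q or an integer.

class = planetary set [G3 = 32+2·12 = 56; Willis about the carrier]
ring teeth: 32 + 2·12 = 56
32(ω_sun−ω_arm) = −56(ω_ring−ω_arm),  ω_sun = 0, ω_arm = 1
ω_ring = 1 − (32/56)(0−1) = 11/7
exact speed ratio = 11/7

11/7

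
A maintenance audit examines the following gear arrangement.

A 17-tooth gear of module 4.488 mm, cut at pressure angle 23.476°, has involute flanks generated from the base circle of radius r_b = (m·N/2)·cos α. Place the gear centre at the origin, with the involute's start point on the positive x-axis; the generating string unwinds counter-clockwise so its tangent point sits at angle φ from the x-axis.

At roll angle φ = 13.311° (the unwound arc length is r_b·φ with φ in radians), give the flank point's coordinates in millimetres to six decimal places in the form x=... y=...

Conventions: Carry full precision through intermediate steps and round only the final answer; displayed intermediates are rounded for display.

x=35.921940 y=0.145461

recognized (one wheel, involute flank): single-mesh tooth geometry, m = 4.488, N = 17
pitch radius r_p = m·N/2 = 4.488·17/2 = 38.148000
base radius r_b = r_p·cos α = 38.148000·cos 23.476° = 34.990376
roll angle φ = 13.311° = 0.23232078 rad
x = r_b·(cos φ + φ·sin φ) = 35.921940
y = r_b·(sin φ − φ·cos φ) = 0.145461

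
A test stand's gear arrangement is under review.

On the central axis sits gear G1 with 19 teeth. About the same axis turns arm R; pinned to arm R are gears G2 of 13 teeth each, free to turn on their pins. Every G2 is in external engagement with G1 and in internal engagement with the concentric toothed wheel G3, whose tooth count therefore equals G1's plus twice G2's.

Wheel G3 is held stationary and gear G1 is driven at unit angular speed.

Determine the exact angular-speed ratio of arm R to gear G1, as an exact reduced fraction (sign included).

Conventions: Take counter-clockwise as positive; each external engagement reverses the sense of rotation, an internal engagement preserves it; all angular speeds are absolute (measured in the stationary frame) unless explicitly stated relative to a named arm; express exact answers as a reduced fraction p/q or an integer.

topology: planetary set — G1 19T / G2 13T / G3 45T, arm = carrier (Willis)
ring teeth: 19 + 2·13 = 45
19(ω_sun−ω_arm) = −45(ω_ring−ω_arm),  ω_ring = 0, ω_sun = 1
19(1−ω_arm) = −45(0−ω_arm)  ⇒  64·ω_arm = 19  ⇒  ω_arm = 19/64
ω_out/ω_in = 19/64

19/64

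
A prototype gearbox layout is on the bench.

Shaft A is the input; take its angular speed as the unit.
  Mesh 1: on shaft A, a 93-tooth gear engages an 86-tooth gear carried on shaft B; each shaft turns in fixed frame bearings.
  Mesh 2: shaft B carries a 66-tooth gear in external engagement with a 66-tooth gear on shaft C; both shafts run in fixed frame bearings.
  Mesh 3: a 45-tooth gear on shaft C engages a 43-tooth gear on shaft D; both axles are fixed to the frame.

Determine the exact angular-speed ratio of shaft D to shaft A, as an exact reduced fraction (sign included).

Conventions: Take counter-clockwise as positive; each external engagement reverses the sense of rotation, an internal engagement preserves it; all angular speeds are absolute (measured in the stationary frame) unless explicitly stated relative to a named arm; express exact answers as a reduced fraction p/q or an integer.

-4185/3698

class = fixed-axis compound train [3 meshes; 3 ratios multiply, 3 sense flips]
mesh 1 [93T→86T]: running ratio 93/86, sense −
mesh 2 [66T→66T]: running ratio 93/86, sense +
mesh 3 [45T→43T]: running ratio 4185/3698, sense −
ω_out/ω_in = -4185/3698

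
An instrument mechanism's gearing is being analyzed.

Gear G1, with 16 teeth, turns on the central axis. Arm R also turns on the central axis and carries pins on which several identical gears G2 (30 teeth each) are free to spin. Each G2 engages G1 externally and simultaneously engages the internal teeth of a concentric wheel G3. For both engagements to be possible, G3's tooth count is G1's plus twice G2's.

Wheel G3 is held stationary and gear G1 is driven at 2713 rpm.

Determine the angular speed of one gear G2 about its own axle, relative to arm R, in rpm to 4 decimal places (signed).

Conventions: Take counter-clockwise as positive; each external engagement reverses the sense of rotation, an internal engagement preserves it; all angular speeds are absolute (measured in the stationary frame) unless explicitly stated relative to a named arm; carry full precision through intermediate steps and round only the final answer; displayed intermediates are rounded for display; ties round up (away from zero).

-1195.2928 rpm

topology: planetary set — G1 16T / G2 30T / G3 76T, arm = carrier (Willis)
normalise by the input: solve with ω_sun = 1, then scale by 2713 rpm
ring teeth: 16 + 2·30 = 76
16(ω_sun−ω_arm) = −76(ω_ring−ω_arm),  ω_ring = 0, ω_sun = 1
16(1−ω_arm) = −76(0−ω_arm)  ⇒  92·ω_arm = 16  ⇒  ω_arm = 4/23
sun–planet mesh: 16·(1−4/23) = −30·(ω_p−ω_arm)  ⇒  ω_p−ω_arm = -152/345
scale: ω_p−ω_arm = -152/345 × 2713 rpm = -1195.2928 rpm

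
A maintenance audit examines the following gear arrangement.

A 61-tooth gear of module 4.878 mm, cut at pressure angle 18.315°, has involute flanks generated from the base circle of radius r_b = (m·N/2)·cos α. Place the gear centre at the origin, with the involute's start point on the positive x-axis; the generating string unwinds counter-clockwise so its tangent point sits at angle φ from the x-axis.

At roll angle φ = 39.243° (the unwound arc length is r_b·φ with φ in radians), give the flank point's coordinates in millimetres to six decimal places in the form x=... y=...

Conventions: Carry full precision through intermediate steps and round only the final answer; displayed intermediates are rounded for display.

x=170.586478 y=14.429474

topology: single-mesh involute geometry — m = 4.878, N = 61
pitch radius r_p = m·N/2 = 4.878·61/2 = 148.779000
base radius r_b = r_p·cos α = 148.779000·cos 18.315° = 141.242338
roll angle φ = 39.243° = 0.68491956 rad
x = r_b·(cos φ + φ·sin φ) = 170.586478
y = r_b·(sin φ − φ·cos φ) = 14.429474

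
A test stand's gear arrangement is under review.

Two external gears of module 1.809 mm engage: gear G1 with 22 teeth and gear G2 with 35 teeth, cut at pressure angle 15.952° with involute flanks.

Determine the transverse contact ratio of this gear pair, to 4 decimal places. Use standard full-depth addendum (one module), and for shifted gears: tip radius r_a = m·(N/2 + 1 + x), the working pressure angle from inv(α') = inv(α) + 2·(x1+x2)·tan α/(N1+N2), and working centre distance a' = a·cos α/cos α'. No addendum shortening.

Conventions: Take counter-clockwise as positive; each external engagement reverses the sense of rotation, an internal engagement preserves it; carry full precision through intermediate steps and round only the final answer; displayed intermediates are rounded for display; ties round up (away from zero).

recognized (one external pair, fixed centres): single-mesh tooth geometry, m = 1.809, N1 = 22, N2 = 35
base radii: r_b1 = 19.132735, r_b2 = 30.438442
tip radii: r_a1 = 21.708000, r_a2 = 33.466500
no profile shift: α' = α, a' = a
action lengths: √(r_a1²−r_b1²) = 10.255522, √(r_a2²−r_b2²) = 13.910711
base pitch p_b = π·m·cos α = 5.464296
CR = (10.255522 + 13.910711 − 51.556500·sin 15.95200°)/5.464296 = 1.829487
contact ratio ≈ 1.8295

1.8295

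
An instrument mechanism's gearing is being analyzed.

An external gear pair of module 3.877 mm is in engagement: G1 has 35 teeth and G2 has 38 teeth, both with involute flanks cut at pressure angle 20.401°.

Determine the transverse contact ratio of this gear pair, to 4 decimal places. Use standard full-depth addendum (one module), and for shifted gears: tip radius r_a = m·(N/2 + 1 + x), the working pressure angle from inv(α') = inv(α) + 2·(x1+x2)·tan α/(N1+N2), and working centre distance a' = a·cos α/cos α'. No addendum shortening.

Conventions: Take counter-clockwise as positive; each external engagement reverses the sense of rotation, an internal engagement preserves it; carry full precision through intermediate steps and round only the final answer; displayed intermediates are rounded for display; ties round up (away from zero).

1.6764

single-mesh involute tooth geometry (35T engaging 38T at module 3.877)
base radii: r_b1 = 63.591827, r_b2 = 69.042555
tip radii: r_a1 = 71.724500, r_a2 = 77.540000
no profile shift: α' = α, a' = a
action lengths: √(r_a1²−r_b1²) = 33.173535, √(r_a2²−r_b2²) = 35.292736
base pitch p_b = π·m·cos α = 11.415978
CR = (33.173535 + 35.292736 − 141.510500·sin 20.40100°)/11.415978 = 1.676365
contact ratio ≈ 1.6764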